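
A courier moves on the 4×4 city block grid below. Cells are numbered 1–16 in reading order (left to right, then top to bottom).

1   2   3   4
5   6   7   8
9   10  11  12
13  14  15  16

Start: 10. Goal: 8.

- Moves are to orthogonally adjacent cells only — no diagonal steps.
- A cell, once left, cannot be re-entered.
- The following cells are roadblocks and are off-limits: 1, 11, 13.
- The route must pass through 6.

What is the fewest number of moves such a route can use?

3

Any route passes through 6 somewhere between 10 and 8. Summing Manhattan distances along the two legs (10 → 6 → 8) gives a lower bound of 1 + 2 = 3 moves.
A route of 3 moves achieves this: 10 → 6 → 7 → 8.
Since 3 matches the lower bound, it is optimal.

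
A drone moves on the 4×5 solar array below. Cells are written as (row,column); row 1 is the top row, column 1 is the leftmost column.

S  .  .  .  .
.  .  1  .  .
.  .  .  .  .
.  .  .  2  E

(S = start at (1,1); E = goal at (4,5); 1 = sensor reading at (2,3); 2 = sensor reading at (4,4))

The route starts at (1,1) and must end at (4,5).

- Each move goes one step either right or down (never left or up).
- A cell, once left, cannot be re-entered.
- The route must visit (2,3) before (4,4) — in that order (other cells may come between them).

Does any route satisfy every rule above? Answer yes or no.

One route that works: (1,1) → (2,1) → (2,2) → (2,3) → (3,3) → (4,3) → (4,4) → (4,5).

yes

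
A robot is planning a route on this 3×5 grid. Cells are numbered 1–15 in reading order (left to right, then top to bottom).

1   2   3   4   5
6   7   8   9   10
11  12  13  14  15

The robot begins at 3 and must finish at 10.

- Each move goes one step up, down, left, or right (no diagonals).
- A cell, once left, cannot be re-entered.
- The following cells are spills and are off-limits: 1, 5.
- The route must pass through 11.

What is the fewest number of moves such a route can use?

Any route passes through 11 somewhere between 3 and 10. Summing Manhattan distances along the two legs (3 → 11 → 10) gives a lower bound of 4 + 5 = 9 moves.
A route of 9 moves achieves this: 3 → 8 → 7 → 6 → 11 → 12 → 13 → 14 → 9 → 10.
Since 9 matches the lower bound, it is optimal.

9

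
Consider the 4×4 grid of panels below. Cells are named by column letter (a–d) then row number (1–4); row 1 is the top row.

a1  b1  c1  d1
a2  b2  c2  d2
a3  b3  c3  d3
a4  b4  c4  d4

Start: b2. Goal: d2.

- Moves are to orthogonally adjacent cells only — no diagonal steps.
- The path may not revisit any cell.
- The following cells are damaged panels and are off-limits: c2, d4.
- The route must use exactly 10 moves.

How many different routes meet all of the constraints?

4

Need simple routes of exactly 10 moves from b2 to d2 (Manhattan distance 2, so 4 moves are spent on a detour and 4 undoing it).
Enumerating: b2 b1 a1 a2 a3 a4 b4 b3 c3 d3 d2 | b2 b1 a1 a2 a3 a4 b4 c4 c3 d3 d2 | b2 b1 a1 a2 a3 b3 b4 c4 c3 d3 d2 | b2 b3 b4 a4 a3 a2 a1 b1 c1 d1 d2.
That gives 4 routes.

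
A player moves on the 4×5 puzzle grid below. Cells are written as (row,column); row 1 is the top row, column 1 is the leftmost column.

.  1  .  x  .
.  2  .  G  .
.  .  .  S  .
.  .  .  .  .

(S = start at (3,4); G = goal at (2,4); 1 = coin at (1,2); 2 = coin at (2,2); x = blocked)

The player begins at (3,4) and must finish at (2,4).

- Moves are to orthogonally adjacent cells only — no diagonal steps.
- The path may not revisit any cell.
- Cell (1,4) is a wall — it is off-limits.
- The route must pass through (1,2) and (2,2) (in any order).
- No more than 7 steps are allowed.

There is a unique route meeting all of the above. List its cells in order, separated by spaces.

The 7-move cap with required stops at (1,2), (2,2) leaves no slack for detours.
Route from (3,4): 2× left (reaching (3,2)), 2× up (reaching (1,2)), right to (1,3), down to (2,3), right to (2,4) — 7 moves in all.
Check: all required cells visited; 7 ≤ 7 moves.

(3,4) (3,3) (3,2) (2,2) (1,2) (1,3) (2,3) (2,4)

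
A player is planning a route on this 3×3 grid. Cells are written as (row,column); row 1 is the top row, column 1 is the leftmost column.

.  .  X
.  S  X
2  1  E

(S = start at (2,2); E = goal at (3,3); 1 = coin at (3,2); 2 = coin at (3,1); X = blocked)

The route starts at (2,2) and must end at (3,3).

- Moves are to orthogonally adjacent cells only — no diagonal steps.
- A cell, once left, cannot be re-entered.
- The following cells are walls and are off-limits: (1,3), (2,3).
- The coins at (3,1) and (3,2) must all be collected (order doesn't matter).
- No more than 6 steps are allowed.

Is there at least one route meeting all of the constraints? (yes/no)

One route that works: (2,2) → (2,1) → (3,1) → (3,2) → (3,3).

yes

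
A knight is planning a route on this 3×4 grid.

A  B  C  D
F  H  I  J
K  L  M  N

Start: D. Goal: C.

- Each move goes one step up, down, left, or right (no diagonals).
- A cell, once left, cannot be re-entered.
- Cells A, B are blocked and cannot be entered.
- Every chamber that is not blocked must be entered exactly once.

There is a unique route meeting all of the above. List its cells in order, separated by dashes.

Need to visit all 10 open cells exactly once, starting at D and ending at C.
Cell N has only two open neighbours (J and M), so the path must pass straight through it: one of those is the cell it's entered from and the other is where it exits.
Route from D: down 2 to N, left 3 to K, up 1 to F, right 2 to I, up 1 to C — 9 moves in all.
Check: all 10 open cells covered.

D - J - N - M - L - K - F - H - I - C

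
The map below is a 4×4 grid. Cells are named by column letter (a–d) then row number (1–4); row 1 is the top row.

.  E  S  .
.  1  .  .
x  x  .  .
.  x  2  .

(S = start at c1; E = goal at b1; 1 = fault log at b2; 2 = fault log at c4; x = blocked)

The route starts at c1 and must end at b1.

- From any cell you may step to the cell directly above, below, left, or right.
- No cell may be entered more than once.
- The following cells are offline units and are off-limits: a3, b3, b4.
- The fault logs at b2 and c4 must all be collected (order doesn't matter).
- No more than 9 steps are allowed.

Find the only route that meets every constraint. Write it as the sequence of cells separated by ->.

The budget equals the shortest possible length, so every move has to be on a shortest route through the required cells.
Route from c1: right 1 to d1, down 3 to d4, left 1 to c4, up 2 to c2, left 1 to b2, up 1 to b1 — 9 moves in all.
Check: all required cells visited; 9 ≤ 9 moves.

c1 -> d1 -> d2 -> d3 -> d4 -> c4 -> c3 -> c2 -> b2 -> b1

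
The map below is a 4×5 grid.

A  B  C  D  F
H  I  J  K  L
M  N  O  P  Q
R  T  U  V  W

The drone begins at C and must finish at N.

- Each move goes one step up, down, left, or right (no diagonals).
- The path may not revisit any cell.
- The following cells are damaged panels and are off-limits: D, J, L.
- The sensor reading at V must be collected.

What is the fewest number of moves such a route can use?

11

Any route passes through V somewhere between C and N. Summing Manhattan distances along the two legs (C → V → N) gives a lower bound of 4 + 3 = 7 moves.
That bound ignores the blocked cells. Measuring each leg by the fewest moves that actually steer around them (C→V: 6; V→N: 3) raises the lower bound to 9.
The shortest route satisfying every rule uses 11 moves: C → B → I → H → M → R → T → U → V → P → O → N.
The bound of 9 isn't tight here; checking systematically, no route of length 9 through 10 satisfies every constraint, so 11 is the minimum.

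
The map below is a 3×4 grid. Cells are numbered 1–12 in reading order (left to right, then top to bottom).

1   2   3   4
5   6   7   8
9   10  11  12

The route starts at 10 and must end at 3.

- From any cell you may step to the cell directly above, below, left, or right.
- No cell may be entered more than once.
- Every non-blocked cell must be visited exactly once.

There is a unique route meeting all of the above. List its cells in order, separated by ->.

10 -> 9 -> 5 -> 1 -> 2 -> 6 -> 7 -> 11 -> 12 -> 8 -> 4 -> 3

Need to visit all 12 open cells exactly once, starting at 10 and ending at 3.
Cell 9 has only two open neighbours (5 and 10), so the path must pass straight through it: one of those is the cell it's entered from and the other is where it exits.
Route from 10: left to 9, 2× up (reaching 1), right to 2, down to 6, right to 7, down to 11, right to 12, 2× up (reaching 4), left to 3 — 11 moves in all.
Check: all 12 open cells covered.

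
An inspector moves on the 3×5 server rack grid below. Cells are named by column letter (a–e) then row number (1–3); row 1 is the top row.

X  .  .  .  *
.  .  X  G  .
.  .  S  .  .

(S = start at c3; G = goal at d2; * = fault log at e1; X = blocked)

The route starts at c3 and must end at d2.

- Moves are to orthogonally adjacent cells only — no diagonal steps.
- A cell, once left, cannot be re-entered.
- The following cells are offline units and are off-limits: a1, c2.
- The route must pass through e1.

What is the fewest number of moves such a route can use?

6

Any route passes through e1 somewhere between c3 and d2. Summing Manhattan distances along the two legs (c3 → e1 → d2) gives a lower bound of 4 + 2 = 6 moves.
A route of 6 moves achieves this: c3 → d3 → e3 → e2 → e1 → d1 → d2.
Since 6 matches the lower bound, it is optimal.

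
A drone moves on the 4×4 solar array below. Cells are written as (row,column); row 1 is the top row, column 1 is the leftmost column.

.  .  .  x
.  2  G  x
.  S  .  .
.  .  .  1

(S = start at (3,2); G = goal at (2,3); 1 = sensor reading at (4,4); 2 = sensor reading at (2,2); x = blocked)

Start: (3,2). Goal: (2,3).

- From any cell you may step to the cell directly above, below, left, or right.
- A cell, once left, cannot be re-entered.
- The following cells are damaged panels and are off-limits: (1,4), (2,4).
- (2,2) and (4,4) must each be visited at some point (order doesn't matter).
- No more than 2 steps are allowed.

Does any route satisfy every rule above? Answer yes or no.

Even ignoring the no-revisit rule, getting from (3,2) to (2,3), taking the cheapest ordering (3,2) → (4,4) → (2,2) → (2,3) needs at least 3 + 4 + 1 = 8 moves (Manhattan distance per leg), which exceeds the 2-move limit.

no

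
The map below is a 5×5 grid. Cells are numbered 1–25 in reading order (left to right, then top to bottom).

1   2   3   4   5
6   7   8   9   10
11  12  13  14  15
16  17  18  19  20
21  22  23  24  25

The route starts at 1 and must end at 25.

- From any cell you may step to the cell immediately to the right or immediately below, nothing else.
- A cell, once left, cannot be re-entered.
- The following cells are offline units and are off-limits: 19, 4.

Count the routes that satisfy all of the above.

A right/down-only route from 1 to 25 makes exactly 4 down-moves and 4 right-moves in some order.
With no other constraints that would be C(8,4) = 70 routes.
Subtract routes through each blocked cell (inclusion–exclusion for overlaps): − through 4: 5 − through 19: 40 + through 4&19: 2 → 27.
That gives 27 routes.

27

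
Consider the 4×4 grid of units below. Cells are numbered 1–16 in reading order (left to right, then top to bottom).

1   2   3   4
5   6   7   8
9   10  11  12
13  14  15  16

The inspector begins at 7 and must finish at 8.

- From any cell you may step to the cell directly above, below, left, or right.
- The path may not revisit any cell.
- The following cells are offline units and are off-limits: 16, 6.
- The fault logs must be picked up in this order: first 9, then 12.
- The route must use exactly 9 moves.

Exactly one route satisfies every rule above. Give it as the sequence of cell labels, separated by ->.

The waypoints must appear in the order 9, 12, with no cell reused.
Route from 7: up 1 to 3, left 2 to 1, down 2 to 9, right 3 to 12, up 1 to 8 — 9 moves in all.
Check: order respected (9 at step 5, 12 at step 8); 9 moves as required.

7 -> 3 -> 2 -> 1 -> 5 -> 9 -> 10 -> 11 -> 12 -> 8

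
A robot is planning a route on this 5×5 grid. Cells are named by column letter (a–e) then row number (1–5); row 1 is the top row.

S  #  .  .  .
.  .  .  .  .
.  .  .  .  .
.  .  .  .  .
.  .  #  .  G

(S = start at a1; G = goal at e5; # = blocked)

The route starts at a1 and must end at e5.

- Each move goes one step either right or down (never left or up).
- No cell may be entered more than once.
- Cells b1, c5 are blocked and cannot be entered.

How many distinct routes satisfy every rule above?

A right/down-only route from a1 to e5 makes exactly 4 down-moves and 4 right-moves in some order.
With no other constraints that would be C(8,4) = 70 routes.
Subtract routes through each blocked cell (inclusion–exclusion for overlaps): − through b1: 35 − through c5: 15 + through b1&c5: 5 → 25.
That gives 25 routes.

25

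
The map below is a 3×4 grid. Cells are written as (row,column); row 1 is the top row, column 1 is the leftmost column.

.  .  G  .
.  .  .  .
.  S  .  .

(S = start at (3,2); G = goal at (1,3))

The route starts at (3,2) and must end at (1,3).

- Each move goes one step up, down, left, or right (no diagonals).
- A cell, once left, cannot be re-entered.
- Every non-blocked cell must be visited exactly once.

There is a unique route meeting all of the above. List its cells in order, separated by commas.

(3,2), (3,1), (2,1), (1,1), (1,2), (2,2), (2,3), (3,3), (3,4), (2,4), (1,4), (1,3)

Need to visit all 12 open cells exactly once, starting at (3,2) and ending at (1,3).
Cell (1,4) has only two open neighbours ((2,4) and (1,3)), so the path must pass straight through it: one of those is the cell it's entered from and the other is where it exits.
Route from (3,2): left to (3,1), 2× up (reaching (1,1)), right to (1,2), down to (2,2), right to (2,3), down to (3,3), right to (3,4), 2× up (reaching (1,4)), left to (1,3) — 11 moves in all.
Check: all 12 open cells covered.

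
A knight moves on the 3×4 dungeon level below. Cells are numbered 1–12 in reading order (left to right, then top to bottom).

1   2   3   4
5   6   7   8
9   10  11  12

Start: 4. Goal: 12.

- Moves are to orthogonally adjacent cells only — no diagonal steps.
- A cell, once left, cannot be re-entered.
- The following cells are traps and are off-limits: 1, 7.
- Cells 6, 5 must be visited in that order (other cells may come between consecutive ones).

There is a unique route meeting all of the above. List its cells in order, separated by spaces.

4 3 2 6 5 9 10 11 12

The waypoints must appear in the order 6, 5, with no cell reused.
Route from 4: left 2 to 2, down 1 to 6, left 1 to 5, down 1 to 9, right 3 to 12 — 8 moves in all.
Check: order respected (6 at step 3, 5 at step 4).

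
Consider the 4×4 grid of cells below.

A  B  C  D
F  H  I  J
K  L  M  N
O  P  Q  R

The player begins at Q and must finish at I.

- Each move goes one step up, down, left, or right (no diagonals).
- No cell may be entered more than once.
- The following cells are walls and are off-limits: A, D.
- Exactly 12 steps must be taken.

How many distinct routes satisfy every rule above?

Need simple routes of exactly 12 moves from Q to I (Manhattan distance 2, so 5 moves are spent on a detour and 5 undoing it).
Enumerating: Q R N M L P O K F H B C I.
That gives 1 route.

1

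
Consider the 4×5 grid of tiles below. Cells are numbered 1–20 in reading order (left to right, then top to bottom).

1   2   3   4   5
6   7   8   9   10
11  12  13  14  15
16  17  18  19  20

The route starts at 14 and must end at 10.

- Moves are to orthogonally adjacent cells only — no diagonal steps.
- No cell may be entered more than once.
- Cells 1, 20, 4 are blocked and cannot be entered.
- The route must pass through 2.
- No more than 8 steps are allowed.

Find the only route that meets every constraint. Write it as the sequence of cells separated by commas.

14, 13, 12, 7, 2, 3, 8, 9, 10

The 8-move cap with required stops at 2 leaves no slack for detours.
Route from 14: left 2 to 12, up 2 to 2, right 1 to 3, down 1 to 8, right 2 to 10 — 8 moves in all.
Check: all required cells visited; 8 ≤ 8 moves.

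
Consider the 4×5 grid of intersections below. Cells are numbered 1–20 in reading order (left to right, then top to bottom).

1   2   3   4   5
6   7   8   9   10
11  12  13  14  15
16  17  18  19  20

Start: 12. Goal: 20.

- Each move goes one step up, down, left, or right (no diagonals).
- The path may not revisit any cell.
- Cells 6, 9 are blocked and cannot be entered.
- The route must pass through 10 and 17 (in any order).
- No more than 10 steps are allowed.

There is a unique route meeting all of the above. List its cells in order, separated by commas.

12, 17, 18, 13, 8, 3, 4, 5, 10, 15, 20

Any route must reach 10 and 17 and still end at 20 within 10 moves, so the order of the required stops is forced.
Route from 12: down 1 to 17, right 1 to 18, up 3 to 3, right 2 to 5, down 3 to 20 — 10 moves in all.
Check: all required cells visited; 10 ≤ 10 moves.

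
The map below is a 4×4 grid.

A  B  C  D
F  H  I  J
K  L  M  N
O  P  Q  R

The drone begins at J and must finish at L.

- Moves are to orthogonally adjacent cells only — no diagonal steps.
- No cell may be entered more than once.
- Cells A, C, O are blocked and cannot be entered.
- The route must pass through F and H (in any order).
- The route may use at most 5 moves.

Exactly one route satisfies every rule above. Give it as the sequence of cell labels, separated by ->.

J -> I -> H -> F -> K -> L

The budget equals the shortest possible length, so every move has to be on a shortest route through the required cells.
Route from J: left 3 to F, down 1 to K, right 1 to L — 5 moves in all.
Check: all required cells visited; 5 ≤ 5 moves.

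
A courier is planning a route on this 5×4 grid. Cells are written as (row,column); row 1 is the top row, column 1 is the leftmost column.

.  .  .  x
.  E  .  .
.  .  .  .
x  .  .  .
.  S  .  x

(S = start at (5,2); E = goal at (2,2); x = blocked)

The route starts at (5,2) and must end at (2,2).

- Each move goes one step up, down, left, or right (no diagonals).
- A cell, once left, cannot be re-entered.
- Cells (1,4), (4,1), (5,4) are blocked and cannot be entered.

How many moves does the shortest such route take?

3

The Manhattan distance from (5,2) to (2,2) is |5−2| + |2−2| = 3, so at least 3 moves are needed.
A route of 3 moves achieves this: (5,2) → (4,2) → (3,2) → (2,2).
Since 3 matches the lower bound, it is optimal.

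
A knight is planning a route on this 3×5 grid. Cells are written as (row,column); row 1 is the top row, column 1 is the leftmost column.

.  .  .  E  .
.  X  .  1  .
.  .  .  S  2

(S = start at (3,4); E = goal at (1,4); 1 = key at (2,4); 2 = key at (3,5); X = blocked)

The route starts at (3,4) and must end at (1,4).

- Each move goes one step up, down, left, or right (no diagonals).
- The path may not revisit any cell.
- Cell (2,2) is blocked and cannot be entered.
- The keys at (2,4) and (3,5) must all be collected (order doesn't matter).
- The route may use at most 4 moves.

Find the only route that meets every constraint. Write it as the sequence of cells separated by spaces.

(3,4) (3,5) (2,5) (2,4) (1,4)

The budget equals the shortest possible length, so every move has to be on a shortest route through the required cells.
Route from (3,4): right 1 to (3,5), up 1 to (2,5), left 1 to (2,4), up 1 to (1,4) — 4 moves in all.
Check: all required cells visited; 4 ≤ 4 moves.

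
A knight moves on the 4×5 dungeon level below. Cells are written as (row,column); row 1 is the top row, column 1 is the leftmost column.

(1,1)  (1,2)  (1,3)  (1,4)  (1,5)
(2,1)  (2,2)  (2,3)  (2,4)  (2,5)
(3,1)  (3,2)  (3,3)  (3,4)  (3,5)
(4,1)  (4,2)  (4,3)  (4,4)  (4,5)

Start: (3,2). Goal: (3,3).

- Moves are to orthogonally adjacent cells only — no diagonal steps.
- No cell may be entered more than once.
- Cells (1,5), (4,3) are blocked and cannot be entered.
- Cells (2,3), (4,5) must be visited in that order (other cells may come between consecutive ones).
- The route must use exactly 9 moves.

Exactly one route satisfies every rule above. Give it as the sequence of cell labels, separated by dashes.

The waypoints must appear in the order (2,3), (4,5), with no cell reused.
Route from (3,2): up 1 to (2,2), right 3 to (2,5), down 2 to (4,5), left 1 to (4,4), up 1 to (3,4), left 1 to (3,3) — 9 moves in all.
Check: order respected ((2,3) at step 2, (4,5) at step 6); 9 moves as required.

(3,2) - (2,2) - (2,3) - (2,4) - (2,5) - (3,5) - (4,5) - (4,4) - (3,4) - (3,3)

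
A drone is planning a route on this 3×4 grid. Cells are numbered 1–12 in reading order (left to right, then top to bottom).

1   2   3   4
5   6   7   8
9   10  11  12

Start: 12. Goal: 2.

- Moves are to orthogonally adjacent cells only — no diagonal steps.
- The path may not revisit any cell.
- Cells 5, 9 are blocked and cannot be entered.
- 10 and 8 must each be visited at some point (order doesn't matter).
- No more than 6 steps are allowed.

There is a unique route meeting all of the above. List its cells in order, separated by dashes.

12 - 8 - 7 - 11 - 10 - 6 - 2

Any route must reach 10 and 8 and still end at 2 within 6 moves, so the order of the required stops is forced.
Route from 12: up to 8, left to 7, down to 11, left to 10, 2× up (reaching 2) — 6 moves in all.
Check: all required cells visited; 6 ≤ 6 moves.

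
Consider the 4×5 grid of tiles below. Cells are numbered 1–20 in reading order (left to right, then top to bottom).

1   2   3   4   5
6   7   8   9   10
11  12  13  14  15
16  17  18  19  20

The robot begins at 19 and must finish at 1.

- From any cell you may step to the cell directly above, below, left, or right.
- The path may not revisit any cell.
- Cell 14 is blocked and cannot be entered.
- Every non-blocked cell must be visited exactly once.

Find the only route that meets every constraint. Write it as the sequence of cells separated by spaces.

Need to visit all 19 open cells exactly once, starting at 19 and ending at 1.
Cell 16 has only two open neighbours (11 and 17), so the path must pass straight through it: one of those is the cell it's entered from and the other is where it exits.
Route from 19: right 1 to 20, up 3 to 5, left 1 to 4, down 1 to 9, left 1 to 8, up 1 to 3, left 1 to 2, down 2 to 12, right 1 to 13, down 1 to 18, left 2 to 16, up 3 to 1 — 18 moves in all.
Check: all 19 open cells covered.

19 20 15 10 5 4 9 8 3 2 7 12 13 18 17 16 11 6 1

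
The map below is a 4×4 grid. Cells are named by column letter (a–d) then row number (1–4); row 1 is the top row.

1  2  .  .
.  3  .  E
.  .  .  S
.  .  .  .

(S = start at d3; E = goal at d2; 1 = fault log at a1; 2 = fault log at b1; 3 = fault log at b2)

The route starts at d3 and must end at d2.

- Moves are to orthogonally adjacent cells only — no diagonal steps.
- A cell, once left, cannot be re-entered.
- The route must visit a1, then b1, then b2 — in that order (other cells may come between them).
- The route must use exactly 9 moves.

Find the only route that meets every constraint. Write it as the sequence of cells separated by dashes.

The waypoints must appear in the order a1, b1, b2, with no cell reused.
Route from d3: left 3 to a3, up 2 to a1, right 1 to b1, down 1 to b2, right 2 to d2 — 9 moves in all.
Check: order respected (1 at step 5, 2 at step 6, 3 at step 7); 9 moves as required.

d3 - c3 - b3 - a3 - a2 - a1 - b1 - b2 - c2 - d2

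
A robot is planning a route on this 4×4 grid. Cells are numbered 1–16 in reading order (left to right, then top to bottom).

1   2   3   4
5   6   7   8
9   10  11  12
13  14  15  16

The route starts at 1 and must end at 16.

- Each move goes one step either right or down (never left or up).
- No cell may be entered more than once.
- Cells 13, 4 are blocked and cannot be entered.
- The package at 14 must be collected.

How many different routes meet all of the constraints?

A right/down-only route from 1 to 16 makes exactly 3 down-moves and 3 right-moves in some order.
With no other constraints that would be C(6,3) = 20 routes.
Split at 14 and multiply the segment counts (each segment already excludes blocked cells): 1→14: 3; 14→16: 1; product = 3.
That gives 3 routes.

3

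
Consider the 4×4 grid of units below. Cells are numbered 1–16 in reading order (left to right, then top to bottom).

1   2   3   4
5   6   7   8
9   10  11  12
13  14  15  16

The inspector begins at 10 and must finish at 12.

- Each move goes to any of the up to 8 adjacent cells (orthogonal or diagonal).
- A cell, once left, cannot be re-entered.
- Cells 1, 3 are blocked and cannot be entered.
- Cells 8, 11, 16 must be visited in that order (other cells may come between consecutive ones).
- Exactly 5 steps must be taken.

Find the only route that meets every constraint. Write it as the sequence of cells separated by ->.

10 -> 7 -> 8 -> 11 -> 16 -> 12

The waypoints must appear in the order 8, 11, 16, with no cell reused.
Route from 10: up-right 1 to 7, right 1 to 8, down-left 1 to 11, down-right 1 to 16, up 1 to 12 — 5 moves in all.
Check: order respected (8 at step 2, 11 at step 3, 16 at step 4); 5 moves as required.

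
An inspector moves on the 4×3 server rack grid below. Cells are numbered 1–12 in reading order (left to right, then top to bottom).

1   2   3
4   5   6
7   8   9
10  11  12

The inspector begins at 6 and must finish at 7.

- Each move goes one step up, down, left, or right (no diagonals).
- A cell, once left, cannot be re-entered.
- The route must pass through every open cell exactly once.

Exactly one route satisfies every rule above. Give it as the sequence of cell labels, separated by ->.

6 -> 3 -> 2 -> 1 -> 4 -> 5 -> 8 -> 9 -> 12 -> 11 -> 10 -> 7

Need to visit all 12 open cells exactly once, starting at 6 and ending at 7.
Cell 1 has only two open neighbours (4 and 2), so the path must pass straight through it: one of those is the cell it's entered from and the other is where it exits.
Route from 6: up 1 to 3, left 2 to 1, down 1 to 4, right 1 to 5, down 1 to 8, right 1 to 9, down 1 to 12, left 2 to 10, up 1 to 7 — 11 moves in all.
Check: all 12 open cells covered.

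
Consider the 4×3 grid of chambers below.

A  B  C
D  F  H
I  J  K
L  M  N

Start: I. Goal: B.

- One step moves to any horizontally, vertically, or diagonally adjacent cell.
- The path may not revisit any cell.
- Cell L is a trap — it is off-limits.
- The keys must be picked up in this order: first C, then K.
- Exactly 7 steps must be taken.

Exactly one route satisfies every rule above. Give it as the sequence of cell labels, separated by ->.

I -> F -> C -> H -> K -> J -> D -> B

The waypoints must appear in the order C, K, with no cell reused.
Route from I: 2× up-right (reaching C), 2× down (reaching K), left to J, up-left to D, up-right to B — 7 moves in all.
Check: order respected (C at step 2, K at step 4); 7 moves as required.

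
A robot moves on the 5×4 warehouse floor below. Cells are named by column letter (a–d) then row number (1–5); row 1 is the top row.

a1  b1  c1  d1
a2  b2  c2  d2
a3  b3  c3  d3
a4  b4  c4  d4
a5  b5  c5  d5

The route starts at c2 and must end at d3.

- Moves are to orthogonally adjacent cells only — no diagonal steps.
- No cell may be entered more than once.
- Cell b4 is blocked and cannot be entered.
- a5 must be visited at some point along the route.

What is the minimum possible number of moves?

Any route passes through a5 somewhere between c2 and d3. Summing Manhattan distances along the two legs (c2 → a5 → d3) gives a lower bound of 5 + 5 = 10 moves.
A route of 10 moves achieves this: c2 → c3 → b3 → a3 → a4 → a5 → b5 → c5 → c4 → d4 → d3.
Since 10 matches the lower bound, it is optimal.

10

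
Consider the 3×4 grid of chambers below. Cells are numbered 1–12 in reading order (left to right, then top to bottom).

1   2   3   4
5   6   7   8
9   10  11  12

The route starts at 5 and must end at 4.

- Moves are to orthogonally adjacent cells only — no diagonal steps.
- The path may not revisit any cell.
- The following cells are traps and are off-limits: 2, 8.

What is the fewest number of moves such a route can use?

4

The Manhattan distance from 5 to 4 is |2−1| + |1−4| = 4, so at least 4 moves are needed.
A route of 4 moves achieves this: 5 → 6 → 7 → 3 → 4.
Since 4 matches the lower bound, it is optimal.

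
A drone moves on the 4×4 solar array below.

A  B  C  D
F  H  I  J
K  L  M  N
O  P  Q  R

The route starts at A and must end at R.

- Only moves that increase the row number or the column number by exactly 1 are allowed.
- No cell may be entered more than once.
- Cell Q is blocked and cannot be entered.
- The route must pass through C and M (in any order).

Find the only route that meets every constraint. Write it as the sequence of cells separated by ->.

Moves only go right or down, so the column and row indices never decrease.
Route from A: 2× right (reaching C), 2× down (reaching M), right to N, down to R — 6 moves in all.
Check: all required cells visited.

A -> B -> C -> I -> M -> N -> R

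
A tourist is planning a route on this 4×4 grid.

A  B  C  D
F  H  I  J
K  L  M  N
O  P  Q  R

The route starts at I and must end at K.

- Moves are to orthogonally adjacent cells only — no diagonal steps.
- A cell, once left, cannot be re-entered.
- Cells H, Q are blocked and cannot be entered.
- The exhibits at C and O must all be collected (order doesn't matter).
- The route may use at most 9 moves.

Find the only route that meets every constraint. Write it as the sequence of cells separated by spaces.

I C D J N M L P O K

The 9-move cap with required stops at C, O leaves no slack for detours.
Route from I: up 1 to C, right 1 to D, down 2 to N, left 2 to L, down 1 to P, left 1 to O, up 1 to K — 9 moves in all.
Check: all required cells visited; 9 ≤ 9 moves.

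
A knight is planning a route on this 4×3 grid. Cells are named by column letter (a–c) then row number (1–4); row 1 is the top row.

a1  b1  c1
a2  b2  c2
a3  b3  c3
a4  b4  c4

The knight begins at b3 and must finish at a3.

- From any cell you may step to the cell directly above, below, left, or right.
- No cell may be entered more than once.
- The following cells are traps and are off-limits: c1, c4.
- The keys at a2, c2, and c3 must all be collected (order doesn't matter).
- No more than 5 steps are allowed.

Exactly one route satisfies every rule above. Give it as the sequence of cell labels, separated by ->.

b3 -> c3 -> c2 -> b2 -> a2 -> a3

The 5-move cap with required stops at a2, c2, c3 leaves no slack for detours.
Route from b3: right to c3, up to c2, 2× left (reaching a2), down to a3 — 5 moves in all.
Check: all required cells visited; 5 ≤ 5 moves.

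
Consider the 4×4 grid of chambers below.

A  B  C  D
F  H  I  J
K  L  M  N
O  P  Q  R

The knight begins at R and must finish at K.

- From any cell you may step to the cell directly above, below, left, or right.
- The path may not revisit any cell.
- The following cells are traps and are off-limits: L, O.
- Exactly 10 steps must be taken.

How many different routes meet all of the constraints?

Need simple routes of exactly 10 moves from R to K (Manhattan distance 4, so 3 moves are spent on a detour and 3 undoing it).
Branch systematically from the start, pruning whenever the remaining move budget drops below the Manhattan distance to K or differs from it in parity. Grouping the completions by first move — via N: 3; via Q: 8 — and summing: 3 + 8 = 11.
That gives 11 routes.

11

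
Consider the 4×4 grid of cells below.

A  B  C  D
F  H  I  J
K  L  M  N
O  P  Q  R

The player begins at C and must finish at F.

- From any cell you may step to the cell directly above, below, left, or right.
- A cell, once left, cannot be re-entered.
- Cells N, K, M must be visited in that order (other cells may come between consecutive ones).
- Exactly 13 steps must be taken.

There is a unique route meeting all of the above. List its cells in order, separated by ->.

C -> D -> J -> N -> R -> Q -> P -> O -> K -> L -> M -> I -> H -> F

The waypoints must appear in the order N, K, M, with no cell reused.
Route from C: right 1 to D, down 3 to R, left 3 to O, up 1 to K, right 2 to M, up 1 to I, left 2 to F — 13 moves in all.
Check: order respected (N at step 3, K at step 8, M at step 10); 13 moves as required.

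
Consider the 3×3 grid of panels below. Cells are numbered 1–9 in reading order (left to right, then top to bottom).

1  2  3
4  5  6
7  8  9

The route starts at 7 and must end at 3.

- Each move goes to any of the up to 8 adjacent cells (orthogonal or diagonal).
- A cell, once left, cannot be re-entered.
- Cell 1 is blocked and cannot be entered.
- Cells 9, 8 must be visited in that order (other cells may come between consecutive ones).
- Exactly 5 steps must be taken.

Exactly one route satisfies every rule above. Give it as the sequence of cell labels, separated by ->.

7 -> 5 -> 9 -> 8 -> 6 -> 3

The waypoints must appear in the order 9, 8, with no cell reused.
Route from 7: up-right 1 to 5, down-right 1 to 9, left 1 to 8, up-right 1 to 6, up 1 to 3 — 5 moves in all.
Check: order respected (9 at step 2, 8 at step 3); 5 moves as required.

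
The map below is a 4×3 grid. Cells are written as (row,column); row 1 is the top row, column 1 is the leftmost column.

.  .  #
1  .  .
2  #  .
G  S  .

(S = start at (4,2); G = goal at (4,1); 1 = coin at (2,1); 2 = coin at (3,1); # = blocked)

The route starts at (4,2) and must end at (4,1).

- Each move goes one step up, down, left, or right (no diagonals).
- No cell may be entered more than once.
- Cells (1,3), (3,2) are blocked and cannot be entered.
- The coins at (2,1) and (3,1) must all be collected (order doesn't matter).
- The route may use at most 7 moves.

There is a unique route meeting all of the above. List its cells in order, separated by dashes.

The 7-move cap with required stops at (2,1), (3,1) leaves no slack for detours.
Route from (4,2): right to (4,3), 2× up (reaching (2,3)), 2× left (reaching (2,1)), 2× down (reaching (4,1)) — 7 moves in all.
Check: all required cells visited; 7 ≤ 7 moves.

(4,2) - (4,3) - (3,3) - (2,3) - (2,2) - (2,1) - (3,1) - (4,1)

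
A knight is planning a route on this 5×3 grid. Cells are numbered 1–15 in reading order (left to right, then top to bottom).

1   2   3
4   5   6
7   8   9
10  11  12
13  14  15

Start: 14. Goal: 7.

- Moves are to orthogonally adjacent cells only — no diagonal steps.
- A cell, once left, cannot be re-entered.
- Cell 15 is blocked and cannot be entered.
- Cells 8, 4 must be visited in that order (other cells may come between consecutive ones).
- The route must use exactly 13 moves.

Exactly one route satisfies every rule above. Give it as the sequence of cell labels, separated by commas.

14, 13, 10, 11, 12, 9, 8, 5, 6, 3, 2, 1, 4, 7

The waypoints must appear in the order 8, 4, with no cell reused.
Route from 14: left to 13, up to 10, 2× right (reaching 12), up to 9, left to 8, up to 5, right to 6, up to 3, 2× left (reaching 1), 2× down (reaching 7) — 13 moves in all.
Check: order respected (8 at step 6, 4 at step 12); 13 moves as required.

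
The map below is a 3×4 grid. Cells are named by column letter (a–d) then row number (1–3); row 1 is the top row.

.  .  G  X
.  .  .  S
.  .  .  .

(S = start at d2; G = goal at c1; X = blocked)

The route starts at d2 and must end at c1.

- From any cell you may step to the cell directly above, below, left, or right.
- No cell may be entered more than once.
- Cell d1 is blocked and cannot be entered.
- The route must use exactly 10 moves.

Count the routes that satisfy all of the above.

2

Need simple routes of exactly 10 moves from d2 to c1 (Manhattan distance 2, so 4 moves are spent on a detour and 4 undoing it).
Enumerating: d2 d3 c3 c2 b2 b3 a3 a2 a1 b1 c1 | d2 d3 c3 b3 a3 a2 a1 b1 b2 c2 c1.
That gives 2 routes.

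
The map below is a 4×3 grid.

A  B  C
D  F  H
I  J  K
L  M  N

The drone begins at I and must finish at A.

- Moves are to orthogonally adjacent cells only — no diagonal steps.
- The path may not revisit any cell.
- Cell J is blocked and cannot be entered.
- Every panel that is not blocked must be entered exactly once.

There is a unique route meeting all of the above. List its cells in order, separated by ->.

Need to visit all 11 open cells exactly once, starting at I and ending at A.
Route from I: down 1 to L, right 2 to N, up 3 to C, left 1 to B, down 1 to F, left 1 to D, up 1 to A — 10 moves in all.
Check: all 11 open cells covered.

I -> L -> M -> N -> K -> H -> C -> B -> F -> D -> A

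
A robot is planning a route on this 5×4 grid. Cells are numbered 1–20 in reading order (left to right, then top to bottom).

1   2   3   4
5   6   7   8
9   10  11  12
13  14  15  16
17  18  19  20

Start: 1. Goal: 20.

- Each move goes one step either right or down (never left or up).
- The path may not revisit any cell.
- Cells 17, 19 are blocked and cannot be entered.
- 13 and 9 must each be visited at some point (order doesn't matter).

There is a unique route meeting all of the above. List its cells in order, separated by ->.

1 -> 5 -> 9 -> 13 -> 14 -> 15 -> 16 -> 20

Moves only go right or down, so the column and row indices never decrease.
Route from 1: 3× down (reaching 13), 3× right (reaching 16), down to 20 — 7 moves in all.
Check: all required cells visited.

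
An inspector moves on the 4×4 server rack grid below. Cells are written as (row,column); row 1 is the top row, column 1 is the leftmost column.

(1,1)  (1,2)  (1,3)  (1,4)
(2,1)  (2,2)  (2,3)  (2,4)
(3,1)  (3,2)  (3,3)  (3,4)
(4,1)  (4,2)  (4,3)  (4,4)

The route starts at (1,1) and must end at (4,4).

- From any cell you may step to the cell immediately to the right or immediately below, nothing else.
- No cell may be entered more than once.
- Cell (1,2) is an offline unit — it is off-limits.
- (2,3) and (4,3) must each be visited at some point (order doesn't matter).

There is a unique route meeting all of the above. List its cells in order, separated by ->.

Moves only go right or down, so the column and row indices never decrease.
Route from (1,1): down to (2,1), 2× right (reaching (2,3)), 2× down (reaching (4,3)), right to (4,4) — 6 moves in all.
Check: all required cells visited.

(1,1) -> (2,1) -> (2,2) -> (2,3) -> (3,3) -> (4,3) -> (4,4)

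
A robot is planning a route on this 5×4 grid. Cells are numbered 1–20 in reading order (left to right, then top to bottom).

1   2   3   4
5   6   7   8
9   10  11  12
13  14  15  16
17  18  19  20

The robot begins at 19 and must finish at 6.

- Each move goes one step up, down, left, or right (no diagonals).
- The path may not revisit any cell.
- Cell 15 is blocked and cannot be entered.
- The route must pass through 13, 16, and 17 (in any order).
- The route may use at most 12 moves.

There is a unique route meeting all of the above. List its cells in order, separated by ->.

Any route must reach 13, 16, and 17 and still end at 6 within 12 moves, so the order of the required stops is forced.
Route from 19: right 1 to 20, up 2 to 12, left 2 to 10, down 2 to 18, left 1 to 17, up 3 to 5, right 1 to 6 — 12 moves in all.
Check: all required cells visited; 12 ≤ 12 moves.

19 -> 20 -> 16 -> 12 -> 11 -> 10 -> 14 -> 18 -> 17 -> 13 -> 9 -> 5 -> 6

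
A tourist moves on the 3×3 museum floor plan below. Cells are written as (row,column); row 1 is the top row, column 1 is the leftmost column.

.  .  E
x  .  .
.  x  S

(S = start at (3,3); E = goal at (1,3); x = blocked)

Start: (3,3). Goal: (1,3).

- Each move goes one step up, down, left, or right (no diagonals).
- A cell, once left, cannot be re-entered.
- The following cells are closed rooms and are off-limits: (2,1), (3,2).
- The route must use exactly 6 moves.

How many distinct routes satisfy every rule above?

Need simple routes of exactly 6 moves from (3,3) to (1,3) (Manhattan distance 2, so 2 moves are spent on a detour and 2 undoing it).
No route satisfies every constraint, so the count is 0.

0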